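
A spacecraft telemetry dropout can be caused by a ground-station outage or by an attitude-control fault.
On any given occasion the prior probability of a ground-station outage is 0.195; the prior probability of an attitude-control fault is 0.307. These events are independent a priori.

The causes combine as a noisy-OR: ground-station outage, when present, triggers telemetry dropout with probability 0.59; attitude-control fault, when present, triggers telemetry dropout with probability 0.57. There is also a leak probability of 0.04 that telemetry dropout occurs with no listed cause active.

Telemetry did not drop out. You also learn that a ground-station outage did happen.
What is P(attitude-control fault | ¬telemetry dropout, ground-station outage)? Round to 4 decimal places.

P(attitude-control fault | ¬telemetry dropout, ground-station outage) ≈ 0.1600

Under noisy-OR, P(telemetry dropout | causes) = 1 − (1−0.04)·∏(1−qᵢ) over the active causes.
Enumerate both values of attitude-control fault and weight by the priors:
  P(¬telemetry dropout | ground-station outage) = 0.3936×0.693 + 0.169248×0.307
        = 0.272765 + 0.051959 = 0.324724
Keeping only the attitude-control fault-present terms gives 0.051959, so
  P(attitude-control fault | ¬telemetry dropout, ground-station outage) = 0.051959 / 0.324724 ≈ 0.1600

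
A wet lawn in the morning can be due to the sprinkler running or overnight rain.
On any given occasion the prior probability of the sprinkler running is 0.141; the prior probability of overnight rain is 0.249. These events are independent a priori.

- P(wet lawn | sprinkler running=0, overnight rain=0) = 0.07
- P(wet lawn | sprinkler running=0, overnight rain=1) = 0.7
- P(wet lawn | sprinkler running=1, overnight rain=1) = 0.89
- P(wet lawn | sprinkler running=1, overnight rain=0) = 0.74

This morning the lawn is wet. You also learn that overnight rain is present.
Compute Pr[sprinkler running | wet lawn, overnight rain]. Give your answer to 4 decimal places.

Pr[sprinkler running | wet lawn, overnight rain] ≈ 0.1727

P(wet lawn | overnight rain) = 0.7*0.859 + 0.89*0.141 = 0.601300 + 0.125490 = 0.726790
Of this, 0.125490 comes from 0.89*0.141 (the sprinkler running=true cases).
So P(sprinkler running | wet lawn, overnight rain) = 0.125490/0.726790 ≈ 0.1727.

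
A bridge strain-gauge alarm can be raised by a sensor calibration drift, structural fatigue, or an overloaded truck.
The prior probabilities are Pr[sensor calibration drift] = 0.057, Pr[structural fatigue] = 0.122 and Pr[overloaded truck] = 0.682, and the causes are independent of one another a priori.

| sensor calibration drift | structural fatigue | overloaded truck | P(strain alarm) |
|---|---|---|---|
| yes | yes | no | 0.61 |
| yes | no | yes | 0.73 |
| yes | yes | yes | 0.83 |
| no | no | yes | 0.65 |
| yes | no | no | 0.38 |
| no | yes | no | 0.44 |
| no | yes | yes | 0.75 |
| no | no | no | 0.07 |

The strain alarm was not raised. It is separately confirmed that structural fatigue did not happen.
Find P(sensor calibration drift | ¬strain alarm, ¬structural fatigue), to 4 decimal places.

By total probability over the 4 (sensor calibration drift, overloaded truck) configurations:
  P(¬strain alarm | ¬structural fatigue) = 0.93*0.943*0.318 + 0.35*0.943*0.682 + 0.62*0.057*0.318 + 0.27*0.057*0.682
        = 0.278883 + 0.225094 + 0.011238 + 0.010496 = 0.525711
Configurations with sensor calibration drift contribute 0.021734, so
  P(sensor calibration drift | ¬strain alarm, ¬structural fatigue) = 0.021734 / 0.525711 ≈ 0.0413

P(sensor calibration drift | ¬strain alarm, ¬structural fatigue) ≈ 0.0413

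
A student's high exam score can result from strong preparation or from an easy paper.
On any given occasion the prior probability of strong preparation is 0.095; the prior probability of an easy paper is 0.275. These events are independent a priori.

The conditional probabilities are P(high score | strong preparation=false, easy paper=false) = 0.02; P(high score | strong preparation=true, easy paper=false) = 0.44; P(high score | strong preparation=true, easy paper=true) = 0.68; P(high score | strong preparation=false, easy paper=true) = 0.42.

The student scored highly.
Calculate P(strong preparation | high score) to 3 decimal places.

Numerator (weight on configurations with strong preparation): 0.030305 + 0.017765 = 0.048070
Denominator P(high score): 0.02×0.905×0.725 + 0.42×0.905×0.275 + 0.44×0.095×0.725 + 0.68×0.095×0.275 = 0.165721
P(strong preparation | high score) = 0.048070/0.165721 ≈ 0.290

P(strong preparation | high score) ≈ 0.290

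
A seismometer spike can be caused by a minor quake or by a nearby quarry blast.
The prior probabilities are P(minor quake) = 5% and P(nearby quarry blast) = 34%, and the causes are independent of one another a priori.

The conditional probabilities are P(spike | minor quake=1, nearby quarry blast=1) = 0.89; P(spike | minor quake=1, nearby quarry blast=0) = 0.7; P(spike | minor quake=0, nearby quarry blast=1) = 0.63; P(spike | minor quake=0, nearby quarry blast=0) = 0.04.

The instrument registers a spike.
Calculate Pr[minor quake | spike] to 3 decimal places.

By total probability over the 4 (minor quake, nearby quarry blast) configurations:
  P(spike) = 0.04×0.95×0.66 + 0.63×0.95×0.34 + 0.7×0.05×0.66 + 0.89×0.05×0.34
        = 0.025080 + 0.203490 + 0.023100 + 0.015130 = 0.266800
Configurations with minor quake contribute 0.038230, so
  P(minor quake | spike) = 0.038230 / 0.266800 ≈ 0.143

Pr[minor quake | spike] ≈ 0.143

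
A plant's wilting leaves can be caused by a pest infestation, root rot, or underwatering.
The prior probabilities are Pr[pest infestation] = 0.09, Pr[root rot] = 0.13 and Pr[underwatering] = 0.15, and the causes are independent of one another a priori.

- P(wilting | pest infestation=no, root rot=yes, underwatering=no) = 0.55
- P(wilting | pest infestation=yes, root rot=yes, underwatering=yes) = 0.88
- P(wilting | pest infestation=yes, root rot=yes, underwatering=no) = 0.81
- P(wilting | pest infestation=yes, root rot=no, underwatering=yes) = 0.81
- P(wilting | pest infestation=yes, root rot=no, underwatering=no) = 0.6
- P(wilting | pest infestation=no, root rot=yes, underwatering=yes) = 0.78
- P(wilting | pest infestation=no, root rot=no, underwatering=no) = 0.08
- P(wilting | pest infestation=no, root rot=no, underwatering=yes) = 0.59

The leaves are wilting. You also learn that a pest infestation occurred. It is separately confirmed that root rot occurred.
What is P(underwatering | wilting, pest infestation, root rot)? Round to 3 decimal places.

P(underwatering | wilting, pest infestation, root rot) ≈ 0.161

P(wilting | pest infestation, root rot) = 0.81·0.85 + 0.88·0.15 = 0.688500 + 0.132000 = 0.820500
Restricting to configurations with underwatering present: 0.88·0.15 = 0.132000.
P(underwatering | wilting, pest infestation, root rot) = 0.132000 / 0.820500 ≈ 0.161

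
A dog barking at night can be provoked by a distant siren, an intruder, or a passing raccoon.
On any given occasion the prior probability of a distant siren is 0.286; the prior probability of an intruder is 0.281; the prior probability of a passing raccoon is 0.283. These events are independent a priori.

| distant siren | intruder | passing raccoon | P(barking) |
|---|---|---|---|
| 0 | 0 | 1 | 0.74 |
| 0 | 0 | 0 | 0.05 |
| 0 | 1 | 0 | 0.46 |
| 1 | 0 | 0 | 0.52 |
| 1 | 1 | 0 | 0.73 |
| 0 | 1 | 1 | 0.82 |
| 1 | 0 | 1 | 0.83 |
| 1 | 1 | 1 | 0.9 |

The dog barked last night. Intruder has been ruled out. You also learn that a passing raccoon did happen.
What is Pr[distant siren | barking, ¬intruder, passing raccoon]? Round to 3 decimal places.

P(barking | ¬intruder, passing raccoon) = 0.74·0.714 + 0.83·0.286 = 0.528360 + 0.237380 = 0.765740
Restricting to configurations with distant siren present: 0.83·0.286 = 0.237380.
So P(distant siren | barking, ¬intruder, passing raccoon) = 0.237380/0.765740 ≈ 0.310.

Pr[distant siren | barking, ¬intruder, passing raccoon] ≈ 0.310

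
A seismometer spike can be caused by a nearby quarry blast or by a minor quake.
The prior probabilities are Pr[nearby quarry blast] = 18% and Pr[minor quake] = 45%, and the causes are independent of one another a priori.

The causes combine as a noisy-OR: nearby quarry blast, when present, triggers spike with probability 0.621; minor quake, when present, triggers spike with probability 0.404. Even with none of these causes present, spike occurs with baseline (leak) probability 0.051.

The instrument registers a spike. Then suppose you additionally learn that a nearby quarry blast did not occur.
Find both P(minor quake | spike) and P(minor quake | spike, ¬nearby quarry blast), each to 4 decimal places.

Under noisy-OR, P(spike | causes) = 1 − (1−0.051)·∏(1−qᵢ) over the active causes.
P(spike) = 0.051·0.82·0.55 + 0.434396·0.82·0.45 + 0.640329·0.18·0.55 + 0.785636·0.18·0.45 = 0.023001 + 0.160292 + 0.063393 + 0.063637 = 0.310323
Restricting to configurations with minor quake present: 0.160292 + 0.063637 = 0.223929.
Hence the posterior is 0.223929/0.310323 ≈ 0.7216.

Now also conditioning on nearby quarry blast≠true:
By total probability over both values of minor quake:
  P(spike | ¬nearby quarry blast) = 0.051×0.55 + 0.434396×0.45
        = 0.028050 + 0.195478 = 0.223528
Keeping only the minor quake-present terms gives 0.195478, so
  P(minor quake | spike, ¬nearby quarry blast) = 0.195478 / 0.223528 ≈ 0.8745
With nearby quarry blast excluded, minor quake must carry more of the explanatory weight for the spike.

P(minor quake | spike) ≈ 0.7216; P(minor quake | spike, ¬nearby quarry blast) ≈ 0.8745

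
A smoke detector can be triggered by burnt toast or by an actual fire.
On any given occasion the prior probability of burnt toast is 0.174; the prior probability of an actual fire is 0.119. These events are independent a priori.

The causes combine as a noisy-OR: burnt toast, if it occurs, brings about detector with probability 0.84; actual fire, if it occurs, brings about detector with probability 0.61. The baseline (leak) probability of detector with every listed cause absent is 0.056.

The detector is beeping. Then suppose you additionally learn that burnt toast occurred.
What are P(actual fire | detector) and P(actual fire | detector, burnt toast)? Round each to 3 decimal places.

P(actual fire | detector) ≈ 0.323; P(actual fire | detector, burnt toast) ≈ 0.130

Under noisy-OR, P(detector | causes) = 1 − (1−0.056)·∏(1−qᵢ) over the active causes.
P(detector) = 0.056×0.826×0.881 + 0.63184×0.826×0.119 + 0.84896×0.174×0.881 + 0.941094×0.174×0.119 = 0.040752 + 0.062106 + 0.130140 + 0.019486 = 0.252484
Of this, 0.081592 comes from 0.062106 + 0.019486 (the actual fire=true cases).
Hence the posterior is 0.081592/0.252484 ≈ 0.323.

Now also conditioning on burnt toast=true:
Numerator (weight on configurations with actual fire): 0.941094*0.119 = 0.111990
Normalizer over all consistent configurations: 0.84896*0.881 + 0.941094*0.119 = 0.859924
Posterior = 0.111990 / 0.859924 ≈ 0.130
Conditioning on burnt toast lowers the posterior on actual fire: the classic explaining-away effect in a common-effect structure.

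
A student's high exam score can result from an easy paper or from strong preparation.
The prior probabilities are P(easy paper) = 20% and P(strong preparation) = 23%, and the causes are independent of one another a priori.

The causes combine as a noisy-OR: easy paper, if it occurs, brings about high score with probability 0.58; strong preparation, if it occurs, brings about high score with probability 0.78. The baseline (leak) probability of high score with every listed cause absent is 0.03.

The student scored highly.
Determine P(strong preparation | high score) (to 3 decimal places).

Under noisy-OR, P(high score | causes) = 1 − (1−0.03)·∏(1−qᵢ) over the active causes.
For the numerator, keep only strong preparation=true terms: 0.144734 + 0.041877 = 0.186611
Normalizer over all consistent configurations: 0.03×0.8×0.77 + 0.7866×0.8×0.23 + 0.5926×0.2×0.77 + 0.910372×0.2×0.23 = 0.296351
P(strong preparation | high score) = 0.186611/0.296351 ≈ 0.630

P(strong preparation | high score) ≈ 0.630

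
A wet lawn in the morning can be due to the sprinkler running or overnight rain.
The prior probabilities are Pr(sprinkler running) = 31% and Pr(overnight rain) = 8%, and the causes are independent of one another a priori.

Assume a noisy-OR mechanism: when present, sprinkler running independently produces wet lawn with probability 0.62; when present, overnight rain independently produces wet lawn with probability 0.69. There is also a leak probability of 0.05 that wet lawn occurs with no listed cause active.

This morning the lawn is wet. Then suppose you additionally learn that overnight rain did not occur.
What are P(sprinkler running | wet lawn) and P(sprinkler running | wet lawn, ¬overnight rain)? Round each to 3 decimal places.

P(sprinkler running | wet lawn) ≈ 0.743; P(sprinkler running | wet lawn, ¬overnight rain) ≈ 0.852

Under noisy-OR, P(wet lawn | causes) = 1 − (1−0.05)·∏(1−qᵢ) over the active causes.
Weight on sprinkler running=true, given the evidence: 0.182243 + 0.022025 = 0.204268
The normalizing constant is 0.05*0.69*0.92 + 0.7055*0.69*0.08 + 0.639*0.31*0.92 + 0.88809*0.31*0.08 = 0.274952
P(sprinkler running | wet lawn) = 0.204268/0.274952 ≈ 0.743

With the extra evidence:
Weight on sprinkler running=true, given the evidence: 0.639*0.31 = 0.198090
Denominator P(wet lawn | ¬overnight rain): 0.05*0.69 + 0.639*0.31 = 0.232590
Posterior = 0.198090 / 0.232590 ≈ 0.852
Ruling out overnight rain raises the posterior on sprinkler running — the flip side of explaining away.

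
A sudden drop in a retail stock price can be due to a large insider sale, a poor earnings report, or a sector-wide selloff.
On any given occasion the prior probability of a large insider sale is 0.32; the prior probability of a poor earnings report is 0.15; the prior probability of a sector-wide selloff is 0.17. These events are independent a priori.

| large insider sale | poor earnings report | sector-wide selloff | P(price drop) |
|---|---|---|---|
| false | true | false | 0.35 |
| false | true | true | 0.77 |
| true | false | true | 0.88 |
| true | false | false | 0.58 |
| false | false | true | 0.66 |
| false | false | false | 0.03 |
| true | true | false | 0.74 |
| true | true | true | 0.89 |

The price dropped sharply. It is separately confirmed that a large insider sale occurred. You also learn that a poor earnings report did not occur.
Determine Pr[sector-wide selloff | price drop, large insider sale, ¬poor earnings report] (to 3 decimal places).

Weight on sector-wide selloff=true, given the evidence: 0.88*0.17 = 0.149600
Normalizer over all consistent configurations: 0.58*0.83 + 0.88*0.17 = 0.631000
P(sector-wide selloff | price drop, large insider sale, ¬poor earnings report) = 0.149600/0.631000 ≈ 0.237

Pr[sector-wide selloff | price drop, large insider sale, ¬poor earnings report] ≈ 0.237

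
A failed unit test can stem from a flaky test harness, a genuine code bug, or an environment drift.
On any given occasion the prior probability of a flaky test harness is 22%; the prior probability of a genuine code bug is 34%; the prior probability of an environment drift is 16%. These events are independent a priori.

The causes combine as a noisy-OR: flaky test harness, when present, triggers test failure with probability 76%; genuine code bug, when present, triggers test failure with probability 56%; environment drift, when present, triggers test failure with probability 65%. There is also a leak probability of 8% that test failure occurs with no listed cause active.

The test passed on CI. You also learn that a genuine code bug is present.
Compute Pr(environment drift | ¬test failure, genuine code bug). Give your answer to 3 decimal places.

Pr(environment drift | ¬test failure, genuine code bug) ≈ 0.063

Under noisy-OR, P(test failure | causes) = 1 − (1−0.08)·∏(1−qᵢ) over the active causes.
P(¬test failure | genuine code bug) = 0.4048*0.78*0.84 + 0.14168*0.78*0.16 + 0.097152*0.22*0.84 + 0.034003*0.22*0.16 = 0.265225 + 0.017682 + 0.017954 + 0.001197 = 0.302058
The environment drift-present share is 0.017682 + 0.001197 = 0.018879.
So P(environment drift | ¬test failure, genuine code bug) = 0.018879/0.302058 ≈ 0.063.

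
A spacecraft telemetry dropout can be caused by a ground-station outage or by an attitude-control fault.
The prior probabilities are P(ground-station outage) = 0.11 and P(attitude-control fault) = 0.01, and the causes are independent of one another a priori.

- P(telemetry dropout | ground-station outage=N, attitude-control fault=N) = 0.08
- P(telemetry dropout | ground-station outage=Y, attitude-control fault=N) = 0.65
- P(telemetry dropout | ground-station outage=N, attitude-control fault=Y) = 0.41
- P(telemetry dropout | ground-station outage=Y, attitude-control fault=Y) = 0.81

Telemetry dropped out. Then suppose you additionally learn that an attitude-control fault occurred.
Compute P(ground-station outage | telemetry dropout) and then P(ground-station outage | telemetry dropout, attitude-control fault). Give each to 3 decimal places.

Numerator (weight on configurations with ground-station outage): 0.070785 + 0.000891 = 0.071676
The normalizing constant is 0.08·0.89·0.99 + 0.41·0.89·0.01 + 0.65·0.11·0.99 + 0.81·0.11·0.01 = 0.145813
P(ground-station outage | telemetry dropout) = 0.071676/0.145813 ≈ 0.492

Now also conditioning on attitude-control fault=true:
Enumerate both values of ground-station outage and weight by the priors:
  P(telemetry dropout | attitude-control fault) = 0.41×0.89 + 0.81×0.11
        = 0.364900 + 0.089100 = 0.454000
The terms with ground-station outage present sum to 0.089100, so
  P(ground-station outage | telemetry dropout, attitude-control fault) = 0.089100 / 0.454000 ≈ 0.196
The drop from 0.492 to 0.196 is the explaining-away (discounting) effect.

P(ground-station outage | telemetry dropout) ≈ 0.492; P(ground-station outage | telemetry dropout, attitude-control fault) ≈ 0.196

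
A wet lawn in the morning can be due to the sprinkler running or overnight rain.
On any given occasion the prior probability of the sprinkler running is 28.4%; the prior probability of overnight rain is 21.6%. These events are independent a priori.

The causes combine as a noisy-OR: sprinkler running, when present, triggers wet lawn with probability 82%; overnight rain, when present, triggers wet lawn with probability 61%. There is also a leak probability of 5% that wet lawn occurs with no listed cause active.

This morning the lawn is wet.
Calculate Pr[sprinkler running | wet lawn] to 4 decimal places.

Pr[sprinkler running | wet lawn] ≈ 0.6585

Under noisy-OR, P(wet lawn | causes) = 1 − (1−0.05)·∏(1−qᵢ) over the active causes.
P(wet lawn) = 0.05·0.716·0.784 + 0.6295·0.716·0.216 + 0.829·0.284·0.784 + 0.93331·0.284·0.216 = 0.028067 + 0.097356 + 0.184582 + 0.057253 = 0.367258
The sprinkler running-present share is 0.184582 + 0.057253 = 0.241835.
So P(sprinkler running | wet lawn) = 0.241835/0.367258 ≈ 0.6585.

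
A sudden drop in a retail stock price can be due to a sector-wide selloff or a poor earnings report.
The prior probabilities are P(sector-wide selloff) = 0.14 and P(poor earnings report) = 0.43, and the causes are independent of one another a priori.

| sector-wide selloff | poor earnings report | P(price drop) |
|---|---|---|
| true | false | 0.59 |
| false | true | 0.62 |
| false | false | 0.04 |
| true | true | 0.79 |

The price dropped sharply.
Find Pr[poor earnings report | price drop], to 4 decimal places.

Pr[poor earnings report | price drop] ≈ 0.8059

Numerator (weight on configurations with poor earnings report): 0.229276 + 0.047558 = 0.276834
Denominator P(price drop): 0.04*0.86*0.57 + 0.62*0.86*0.43 + 0.59*0.14*0.57 + 0.79*0.14*0.43 = 0.343524
Posterior = 0.276834 / 0.343524 ≈ 0.8059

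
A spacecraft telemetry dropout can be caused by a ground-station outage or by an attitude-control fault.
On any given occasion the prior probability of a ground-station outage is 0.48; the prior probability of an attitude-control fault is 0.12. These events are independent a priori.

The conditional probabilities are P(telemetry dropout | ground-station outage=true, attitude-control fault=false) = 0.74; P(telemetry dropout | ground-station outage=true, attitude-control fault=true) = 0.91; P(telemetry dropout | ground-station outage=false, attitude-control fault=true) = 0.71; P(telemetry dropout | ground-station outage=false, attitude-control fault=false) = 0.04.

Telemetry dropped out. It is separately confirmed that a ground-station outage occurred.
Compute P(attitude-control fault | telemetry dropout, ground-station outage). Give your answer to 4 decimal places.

Enumerate both values of attitude-control fault and weight by the priors:
  P(telemetry dropout | ground-station outage) = 0.74·0.88 + 0.91·0.12
        = 0.651200 + 0.109200 = 0.760400
Keeping only the attitude-control fault-present terms gives 0.109200, so
  P(attitude-control fault | telemetry dropout, ground-station outage) = 0.109200 / 0.760400 ≈ 0.1436

P(attitude-control fault | telemetry dropout, ground-station outage) ≈ 0.1436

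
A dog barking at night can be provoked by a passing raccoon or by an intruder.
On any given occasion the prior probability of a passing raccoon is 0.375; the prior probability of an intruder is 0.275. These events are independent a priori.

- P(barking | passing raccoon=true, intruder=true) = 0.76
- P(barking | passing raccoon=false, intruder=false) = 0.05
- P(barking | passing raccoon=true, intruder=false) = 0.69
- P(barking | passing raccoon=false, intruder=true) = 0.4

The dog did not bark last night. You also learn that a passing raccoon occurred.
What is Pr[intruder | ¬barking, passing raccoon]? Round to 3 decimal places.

Weight on intruder=true, given the evidence: 0.24×0.275 = 0.066000
Normalizer over all consistent configurations: 0.31×0.725 + 0.24×0.275 = 0.290750
Posterior = 0.066000 / 0.290750 ≈ 0.227

Pr[intruder | ¬barking, passing raccoon] ≈ 0.227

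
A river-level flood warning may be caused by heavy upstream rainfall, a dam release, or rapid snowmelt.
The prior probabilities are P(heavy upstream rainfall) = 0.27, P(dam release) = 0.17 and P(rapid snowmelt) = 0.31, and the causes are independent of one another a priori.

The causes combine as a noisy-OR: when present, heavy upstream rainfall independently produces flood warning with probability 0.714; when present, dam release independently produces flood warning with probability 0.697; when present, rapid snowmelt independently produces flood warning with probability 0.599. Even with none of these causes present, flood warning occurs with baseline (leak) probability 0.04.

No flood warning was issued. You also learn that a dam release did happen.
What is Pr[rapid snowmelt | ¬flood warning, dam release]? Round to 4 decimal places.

Pr[rapid snowmelt | ¬flood warning, dam release] ≈ 0.1527

Under noisy-OR, P(flood warning | causes) = 1 − (1−0.04)·∏(1−qᵢ) over the active causes.
By total probability over the 4 (heavy upstream rainfall, rapid snowmelt) configurations:
  P(¬flood warning | dam release) = 0.29088·0.73·0.69 + 0.116643·0.73·0.31 + 0.083192·0.27·0.69 + 0.03336·0.27·0.31
        = 0.146516 + 0.026396 + 0.015499 + 0.002792 = 0.191203
Configurations with rapid snowmelt contribute 0.029188, so
  P(rapid snowmelt | ¬flood warning, dam release) = 0.029188 / 0.191203 ≈ 0.1527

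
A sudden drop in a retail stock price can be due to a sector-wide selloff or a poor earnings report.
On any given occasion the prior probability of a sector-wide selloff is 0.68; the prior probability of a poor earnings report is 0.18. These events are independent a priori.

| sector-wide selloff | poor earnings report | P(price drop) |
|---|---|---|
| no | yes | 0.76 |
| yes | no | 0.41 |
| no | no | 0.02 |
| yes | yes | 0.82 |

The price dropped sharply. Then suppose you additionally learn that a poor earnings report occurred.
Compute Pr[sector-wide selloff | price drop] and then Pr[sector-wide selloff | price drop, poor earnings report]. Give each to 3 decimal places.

Pr[sector-wide selloff | price drop] ≈ 0.870; Pr[sector-wide selloff | price drop, poor earnings report] ≈ 0.696

Sum P(price drop|·) weighted by the priors over the 4 (sector-wide selloff, poor earnings report) configurations:
  P(price drop) = 0.02*0.32*0.82 + 0.76*0.32*0.18 + 0.41*0.68*0.82 + 0.82*0.68*0.18
        = 0.005248 + 0.043776 + 0.228616 + 0.100368 = 0.378008
Configurations with sector-wide selloff contribute 0.328984, so
  P(sector-wide selloff | price drop) = 0.328984 / 0.378008 ≈ 0.870

Now condition on the additional information:
Numerator (weight on configurations with sector-wide selloff): 0.82×0.68 = 0.557600
The normalizing constant is 0.76×0.32 + 0.82×0.68 = 0.800800
P(sector-wide selloff | price drop, poor earnings report) = 0.557600/0.800800 ≈ 0.696
The drop from 0.870 to 0.696 is the explaining-away (discounting) effect.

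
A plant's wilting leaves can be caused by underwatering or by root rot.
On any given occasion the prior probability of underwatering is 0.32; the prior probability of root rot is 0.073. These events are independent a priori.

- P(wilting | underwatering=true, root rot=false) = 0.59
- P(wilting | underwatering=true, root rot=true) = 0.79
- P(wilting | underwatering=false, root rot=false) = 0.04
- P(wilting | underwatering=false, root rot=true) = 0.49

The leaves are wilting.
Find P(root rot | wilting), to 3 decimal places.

P(root rot | wilting) ≈ 0.176

P(wilting) = 0.04×0.68×0.927 + 0.49×0.68×0.073 + 0.59×0.32×0.927 + 0.79×0.32×0.073 = 0.025214 + 0.024324 + 0.175018 + 0.018454 = 0.243010
Of this, 0.042778 comes from 0.024324 + 0.018454 (the root rot=true cases).
Hence the posterior is 0.042778/0.243010 ≈ 0.176.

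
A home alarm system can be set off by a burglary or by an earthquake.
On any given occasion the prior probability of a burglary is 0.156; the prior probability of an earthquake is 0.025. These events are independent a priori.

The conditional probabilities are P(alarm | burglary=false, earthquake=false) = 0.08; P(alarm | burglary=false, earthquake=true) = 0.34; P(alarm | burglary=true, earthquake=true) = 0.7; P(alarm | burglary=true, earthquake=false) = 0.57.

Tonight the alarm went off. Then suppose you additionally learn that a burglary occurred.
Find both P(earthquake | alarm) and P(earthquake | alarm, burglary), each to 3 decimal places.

Numerator (weight on configurations with earthquake): 0.007174 + 0.002730 = 0.009904
Denominator P(alarm): 0.08·0.844·0.975 + 0.34·0.844·0.025 + 0.57·0.156·0.975 + 0.7·0.156·0.025 = 0.162433
P(earthquake | alarm) = 0.009904/0.162433 ≈ 0.061

Now also conditioning on burglary=true:
P(alarm | burglary) = 0.57×0.975 + 0.7×0.025 = 0.555750 + 0.017500 = 0.573250
Restricting to configurations with earthquake present: 0.7×0.025 = 0.017500.
So P(earthquake | alarm, burglary) = 0.017500/0.573250 ≈ 0.031.
Conditioning on burglary lowers the posterior on earthquake: the classic explaining-away effect in a common-effect structure.

P(earthquake | alarm) ≈ 0.061; P(earthquake | alarm, burglary) ≈ 0.031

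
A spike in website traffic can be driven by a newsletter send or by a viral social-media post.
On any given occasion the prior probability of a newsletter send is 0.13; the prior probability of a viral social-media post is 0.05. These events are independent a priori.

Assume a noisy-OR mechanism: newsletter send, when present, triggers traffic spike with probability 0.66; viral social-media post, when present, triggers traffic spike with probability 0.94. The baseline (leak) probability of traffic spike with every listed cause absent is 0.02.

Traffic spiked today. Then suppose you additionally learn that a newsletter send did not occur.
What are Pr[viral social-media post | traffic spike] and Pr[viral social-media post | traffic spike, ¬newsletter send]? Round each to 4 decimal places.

Pr[viral social-media post | traffic spike] ≈ 0.3236; Pr[viral social-media post | traffic spike, ¬newsletter send] ≈ 0.7124

Under noisy-OR, P(traffic spike | causes) = 1 − (1−0.02)·∏(1−qᵢ) over the active causes.
For the numerator, keep only viral social-media post=true terms: 0.040942 + 0.006370 = 0.047312
The normalizing constant is 0.02·0.87·0.95 + 0.9412·0.87·0.05 + 0.6668·0.13·0.95 + 0.980008·0.13·0.05 = 0.146192
P(viral social-media post | traffic spike) = 0.047312/0.146192 ≈ 0.3236

Now condition on the additional information:
By total probability over both values of viral social-media post:
  P(traffic spike | ¬newsletter send) = 0.02·0.95 + 0.9412·0.05
        = 0.019000 + 0.047060 = 0.066060
Keeping only the viral social-media post-present terms gives 0.047060, so
  P(viral social-media post | traffic spike, ¬newsletter send) = 0.047060 / 0.066060 ≈ 0.7124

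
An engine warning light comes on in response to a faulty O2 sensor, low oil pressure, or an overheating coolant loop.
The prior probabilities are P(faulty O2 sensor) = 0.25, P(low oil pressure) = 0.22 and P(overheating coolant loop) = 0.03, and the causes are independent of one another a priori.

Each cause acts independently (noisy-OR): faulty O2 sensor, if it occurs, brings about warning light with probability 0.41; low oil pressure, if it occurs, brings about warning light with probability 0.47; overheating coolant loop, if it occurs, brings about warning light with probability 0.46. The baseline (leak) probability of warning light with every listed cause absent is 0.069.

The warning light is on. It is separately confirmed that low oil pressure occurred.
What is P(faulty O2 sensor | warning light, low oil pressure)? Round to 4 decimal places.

P(faulty O2 sensor | warning light, low oil pressure) ≈ 0.3164

Under noisy-OR, P(warning light | causes) = 1 − (1−0.069)·∏(1−qᵢ) over the active causes.
For the numerator, keep only faulty O2 sensor=true terms: 0.171902 + 0.006321 = 0.178223
Denominator P(warning light | low oil pressure): 0.50657×0.75×0.97 + 0.733548×0.75×0.03 + 0.708876×0.25×0.97 + 0.842793×0.25×0.03 = 0.563258
P(faulty O2 sensor | warning light, low oil pressure) = 0.178223/0.563258 ≈ 0.3164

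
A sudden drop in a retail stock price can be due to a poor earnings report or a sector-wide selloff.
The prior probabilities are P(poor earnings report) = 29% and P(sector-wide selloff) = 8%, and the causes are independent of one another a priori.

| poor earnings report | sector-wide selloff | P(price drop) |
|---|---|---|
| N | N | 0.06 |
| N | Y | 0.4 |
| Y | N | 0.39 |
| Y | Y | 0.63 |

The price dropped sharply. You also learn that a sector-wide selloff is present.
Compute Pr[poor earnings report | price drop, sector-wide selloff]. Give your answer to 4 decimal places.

Pr[poor earnings report | price drop, sector-wide selloff] ≈ 0.3915

For the numerator, keep only poor earnings report=true terms: 0.63·0.29 = 0.182700
Normalizer over all consistent configurations: 0.4·0.71 + 0.63·0.29 = 0.466700
Posterior = 0.182700 / 0.466700 ≈ 0.3915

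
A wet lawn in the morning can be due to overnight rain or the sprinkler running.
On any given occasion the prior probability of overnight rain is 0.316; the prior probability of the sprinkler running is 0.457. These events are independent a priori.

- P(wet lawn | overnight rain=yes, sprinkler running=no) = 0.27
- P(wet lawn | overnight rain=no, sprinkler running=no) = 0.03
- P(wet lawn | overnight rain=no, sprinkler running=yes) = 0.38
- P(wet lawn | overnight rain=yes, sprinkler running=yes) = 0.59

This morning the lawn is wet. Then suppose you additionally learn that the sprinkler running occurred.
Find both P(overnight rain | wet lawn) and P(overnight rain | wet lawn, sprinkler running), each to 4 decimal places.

Sum P(wet lawn|·) weighted by the priors over the 4 (overnight rain, sprinkler running) configurations:
  P(wet lawn) = 0.03×0.684×0.543 + 0.38×0.684×0.457 + 0.27×0.316×0.543 + 0.59×0.316×0.457
        = 0.011142 + 0.118783 + 0.046329 + 0.085203 = 0.261457
Configurations with overnight rain contribute 0.131532, so
  P(overnight rain | wet lawn) = 0.131532 / 0.261457 ≈ 0.5031

With the extra evidence:
For the numerator, keep only overnight rain=true terms: 0.59×0.316 = 0.186440
The normalizing constant is 0.38×0.684 + 0.59×0.316 = 0.446360
P(overnight rain | wet lawn, sprinkler running) = 0.186440/0.446360 ≈ 0.4177
This is intercausal reasoning (explaining away): once sprinkler running accounts for the wet lawn, overnight rain becomes less likely.

P(overnight rain | wet lawn) ≈ 0.5031; P(overnight rain | wet lawn, sprinkler running) ≈ 0.4177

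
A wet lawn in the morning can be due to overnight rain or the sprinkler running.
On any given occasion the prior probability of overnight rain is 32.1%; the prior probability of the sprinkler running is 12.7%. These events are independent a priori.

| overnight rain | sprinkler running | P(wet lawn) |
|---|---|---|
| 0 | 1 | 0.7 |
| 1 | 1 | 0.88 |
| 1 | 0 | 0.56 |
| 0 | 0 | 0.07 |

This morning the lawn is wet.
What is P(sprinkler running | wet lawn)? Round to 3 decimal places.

Enumerate the 4 (overnight rain, sprinkler running) configurations and weight by the priors:
  P(wet lawn) = 0.07*0.679*0.873 + 0.7*0.679*0.127 + 0.56*0.321*0.873 + 0.88*0.321*0.127
        = 0.041494 + 0.060363 + 0.156930 + 0.035875 = 0.294662
Keeping only the sprinkler running-present terms gives 0.096238, so
  P(sprinkler running | wet lawn) = 0.096238 / 0.294662 ≈ 0.327

P(sprinkler running | wet lawn) ≈ 0.327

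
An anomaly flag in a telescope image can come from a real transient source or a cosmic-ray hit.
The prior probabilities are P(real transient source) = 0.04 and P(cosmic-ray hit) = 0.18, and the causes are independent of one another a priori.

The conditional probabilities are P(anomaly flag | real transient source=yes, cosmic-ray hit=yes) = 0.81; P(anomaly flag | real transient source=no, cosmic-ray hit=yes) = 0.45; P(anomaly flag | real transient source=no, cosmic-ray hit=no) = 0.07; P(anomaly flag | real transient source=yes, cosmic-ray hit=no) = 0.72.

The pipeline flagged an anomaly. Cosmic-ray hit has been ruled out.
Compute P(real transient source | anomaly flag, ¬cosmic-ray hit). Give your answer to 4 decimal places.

P(anomaly flag | ¬cosmic-ray hit) = 0.07×0.96 + 0.72×0.04 = 0.067200 + 0.028800 = 0.096000
The real transient source-present share is 0.72×0.04 = 0.028800.
P(real transient source | anomaly flag, ¬cosmic-ray hit) = 0.028800 / 0.096000 ≈ 0.3000

P(real transient source | anomaly flag, ¬cosmic-ray hit) ≈ 0.3000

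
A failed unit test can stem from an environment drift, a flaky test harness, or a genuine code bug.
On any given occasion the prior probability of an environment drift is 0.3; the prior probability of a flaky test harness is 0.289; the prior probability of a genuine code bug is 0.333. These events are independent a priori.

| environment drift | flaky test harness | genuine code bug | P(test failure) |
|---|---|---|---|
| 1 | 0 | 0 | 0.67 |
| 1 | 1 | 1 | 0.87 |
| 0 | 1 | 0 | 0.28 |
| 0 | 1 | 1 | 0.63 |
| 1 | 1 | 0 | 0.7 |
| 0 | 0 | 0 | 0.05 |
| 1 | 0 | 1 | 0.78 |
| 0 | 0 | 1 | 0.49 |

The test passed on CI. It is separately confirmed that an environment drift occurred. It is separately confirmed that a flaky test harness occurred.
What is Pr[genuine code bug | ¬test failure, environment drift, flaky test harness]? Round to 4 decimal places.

Pr[genuine code bug | ¬test failure, environment drift, flaky test harness] ≈ 0.1779

By total probability over both values of genuine code bug:
  P(¬test failure | environment drift, flaky test harness) = 0.3×0.667 + 0.13×0.333
        = 0.200100 + 0.043290 = 0.243390
The terms with genuine code bug present sum to 0.043290, so
  P(genuine code bug | ¬test failure, environment drift, flaky test harness) = 0.043290 / 0.243390 ≈ 0.1779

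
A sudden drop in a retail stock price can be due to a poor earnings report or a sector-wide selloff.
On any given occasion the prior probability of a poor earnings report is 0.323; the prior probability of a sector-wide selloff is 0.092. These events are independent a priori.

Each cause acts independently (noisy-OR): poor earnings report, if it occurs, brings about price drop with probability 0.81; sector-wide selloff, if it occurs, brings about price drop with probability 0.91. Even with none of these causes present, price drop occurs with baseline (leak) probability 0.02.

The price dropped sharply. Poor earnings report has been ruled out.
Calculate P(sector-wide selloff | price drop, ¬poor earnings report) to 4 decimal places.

Under noisy-OR, P(price drop | causes) = 1 − (1−0.02)·∏(1−qᵢ) over the active causes.
P(price drop | ¬poor earnings report) = 0.02*0.908 + 0.9118*0.092 = 0.018160 + 0.083886 = 0.102046
The sector-wide selloff-present share is 0.9118*0.092 = 0.083886.
P(sector-wide selloff | price drop, ¬poor earnings report) = 0.083886 / 0.102046 ≈ 0.8220

P(sector-wide selloff | price drop, ¬poor earnings report) ≈ 0.8220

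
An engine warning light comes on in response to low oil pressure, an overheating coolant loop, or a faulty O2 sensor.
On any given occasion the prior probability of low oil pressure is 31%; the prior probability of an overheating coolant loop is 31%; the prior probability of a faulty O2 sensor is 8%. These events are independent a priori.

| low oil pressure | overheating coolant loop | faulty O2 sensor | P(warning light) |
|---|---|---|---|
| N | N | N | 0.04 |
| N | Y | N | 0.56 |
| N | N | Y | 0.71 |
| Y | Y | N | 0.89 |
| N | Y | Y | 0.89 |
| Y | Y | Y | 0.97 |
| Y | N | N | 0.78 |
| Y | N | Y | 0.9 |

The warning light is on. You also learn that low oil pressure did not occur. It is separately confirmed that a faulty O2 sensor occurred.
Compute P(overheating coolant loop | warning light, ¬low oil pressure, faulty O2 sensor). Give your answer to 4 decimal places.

Sum P(warning light|·) weighted by the priors over both values of overheating coolant loop:
  P(warning light | ¬low oil pressure, faulty O2 sensor) = 0.71·0.69 + 0.89·0.31
        = 0.489900 + 0.275900 = 0.765800
Configurations with overheating coolant loop contribute 0.275900, so
  P(overheating coolant loop | warning light, ¬low oil pressure, faulty O2 sensor) = 0.275900 / 0.765800 ≈ 0.3603

P(overheating coolant loop | warning light, ¬low oil pressure, faulty O2 sensor) ≈ 0.3603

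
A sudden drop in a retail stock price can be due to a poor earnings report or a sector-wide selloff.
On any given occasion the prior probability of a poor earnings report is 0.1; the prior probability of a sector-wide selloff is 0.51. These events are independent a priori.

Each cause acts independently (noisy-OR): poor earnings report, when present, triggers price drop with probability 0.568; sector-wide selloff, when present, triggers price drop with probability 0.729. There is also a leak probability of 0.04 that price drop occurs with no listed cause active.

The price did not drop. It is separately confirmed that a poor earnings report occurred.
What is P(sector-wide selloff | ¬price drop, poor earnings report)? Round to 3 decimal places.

P(sector-wide selloff | ¬price drop, poor earnings report) ≈ 0.220

Under noisy-OR, P(price drop | causes) = 1 − (1−0.04)·∏(1−qᵢ) over the active causes.
P(¬price drop | poor earnings report) = 0.41472*0.49 + 0.112389*0.51 = 0.203213 + 0.057318 = 0.260531
Of this, 0.057318 comes from 0.112389*0.51 (the sector-wide selloff=true cases).
Hence the posterior is 0.057318/0.260531 ≈ 0.220.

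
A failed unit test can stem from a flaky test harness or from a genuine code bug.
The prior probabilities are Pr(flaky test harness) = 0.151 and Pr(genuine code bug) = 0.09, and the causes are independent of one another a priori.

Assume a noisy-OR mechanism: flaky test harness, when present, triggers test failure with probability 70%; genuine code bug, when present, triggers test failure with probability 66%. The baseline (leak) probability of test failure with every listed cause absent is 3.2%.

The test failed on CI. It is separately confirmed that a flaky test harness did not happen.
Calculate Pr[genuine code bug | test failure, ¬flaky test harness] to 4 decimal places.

Pr[genuine code bug | test failure, ¬flaky test harness] ≈ 0.6746

Under noisy-OR, P(test failure | causes) = 1 − (1−0.032)·∏(1−qᵢ) over the active causes.
P(test failure | ¬flaky test harness) = 0.032·0.91 + 0.67088·0.09 = 0.029120 + 0.060379 = 0.089499
Of this, 0.060379 comes from 0.67088·0.09 (the genuine code bug=true cases).
Hence the posterior is 0.060379/0.089499 ≈ 0.6746.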